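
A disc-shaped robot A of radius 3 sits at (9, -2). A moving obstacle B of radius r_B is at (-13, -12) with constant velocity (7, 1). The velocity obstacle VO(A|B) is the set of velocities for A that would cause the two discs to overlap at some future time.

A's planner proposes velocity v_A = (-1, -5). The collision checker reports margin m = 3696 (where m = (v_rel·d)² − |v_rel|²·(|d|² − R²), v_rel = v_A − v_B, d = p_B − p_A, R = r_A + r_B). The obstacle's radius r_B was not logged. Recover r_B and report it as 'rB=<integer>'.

m = 3696
d = (-22, -10);  v_rel = (-8, -6),  |v_rel|² = 100
v_rel×d = (-8)·(-10) − (-6)·(-22) = -52
since m = R²·100 − (-52)²:  R² = (2704 + 3696) / 100 = 64
R = √64 = 8  ⇒  r_B = 8 − 3 = 5

rB=5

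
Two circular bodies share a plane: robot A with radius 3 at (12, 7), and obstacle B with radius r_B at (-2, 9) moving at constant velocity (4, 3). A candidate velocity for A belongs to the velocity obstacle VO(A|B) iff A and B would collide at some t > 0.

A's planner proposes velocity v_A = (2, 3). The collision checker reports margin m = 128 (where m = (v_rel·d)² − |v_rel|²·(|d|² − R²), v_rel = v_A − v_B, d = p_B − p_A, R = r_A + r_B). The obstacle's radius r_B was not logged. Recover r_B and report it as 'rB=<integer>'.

m = 128
d = (-14, 2);  v_rel = (-2, 0),  |v_rel|² = 4
v_rel×d = (-2)·(2) − (0)·(-14) = -4
since m = R²·4 − (-4)²:  R² = (16 + 128) / 4 = 36
R = √36 = 6  ⇒  r_B = 6 − 3 = 3

rB=3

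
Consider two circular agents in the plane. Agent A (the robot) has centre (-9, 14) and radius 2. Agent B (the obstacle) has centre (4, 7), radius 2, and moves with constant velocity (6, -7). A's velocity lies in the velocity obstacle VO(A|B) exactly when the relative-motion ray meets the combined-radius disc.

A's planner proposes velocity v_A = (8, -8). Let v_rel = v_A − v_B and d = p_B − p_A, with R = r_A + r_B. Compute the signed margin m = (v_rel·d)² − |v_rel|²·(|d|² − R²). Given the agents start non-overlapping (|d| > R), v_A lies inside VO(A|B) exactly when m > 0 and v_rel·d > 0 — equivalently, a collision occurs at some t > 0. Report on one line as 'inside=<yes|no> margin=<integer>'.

d = (13, -7),  |d|² = 218;  R = 2+2 = 4,  c = 218−4² = 202
v_rel = (2, -1),  |v_rel|² = 5;  v_rel·d = (2)·(13) + (-1)·(-7) = 33
5·t² − 66·t + 202 = 0  ⇒  m = 33² − 5·202 = 79
m = 79 > 0,  v_rel·d = 33 > 0  ⇒  inside

inside=yes margin=79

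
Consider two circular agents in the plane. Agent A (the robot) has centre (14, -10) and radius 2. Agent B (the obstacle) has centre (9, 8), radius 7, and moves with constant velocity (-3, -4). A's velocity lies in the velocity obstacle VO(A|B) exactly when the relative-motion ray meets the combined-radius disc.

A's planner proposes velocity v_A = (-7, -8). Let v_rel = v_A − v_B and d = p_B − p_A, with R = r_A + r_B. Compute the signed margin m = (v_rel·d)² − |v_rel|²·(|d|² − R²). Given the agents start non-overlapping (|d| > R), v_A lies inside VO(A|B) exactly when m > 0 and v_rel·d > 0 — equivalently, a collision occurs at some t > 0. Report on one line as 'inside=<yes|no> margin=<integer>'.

d = (-5, 18),  |d|² = 349;  R = 2+7 = 9,  c = 349−9² = 268
v_rel = (-4, -4),  |v_rel|² = 32;  v_rel·d = (-4)·(-5) + (-4)·(18) = -52
32·t² + 104·t + 268 = 0  ⇒  m = (-52)² − 32·268 = -5872
m = -5872 < 0,  v_rel·d = -52 < 0  ⇒  outside

inside=no margin=-5872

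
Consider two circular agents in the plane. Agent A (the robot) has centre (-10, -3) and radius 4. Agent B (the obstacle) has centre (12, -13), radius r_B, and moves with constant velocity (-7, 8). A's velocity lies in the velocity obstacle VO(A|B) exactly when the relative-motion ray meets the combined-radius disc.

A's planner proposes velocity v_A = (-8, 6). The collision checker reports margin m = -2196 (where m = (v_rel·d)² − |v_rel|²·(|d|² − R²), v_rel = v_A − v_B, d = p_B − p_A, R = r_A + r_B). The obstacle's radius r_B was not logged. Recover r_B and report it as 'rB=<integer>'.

m = -2196
d = (22, -10);  v_rel = (-1, -2),  |v_rel|² = 5
v_rel×d = (-1)·(-10) − (-2)·(22) = 54
since m = R²·5 − 54²:  R² = (2916 + -2196) / 5 = 144
R = √144 = 12  ⇒  r_B = 12 − 4 = 8

rB=8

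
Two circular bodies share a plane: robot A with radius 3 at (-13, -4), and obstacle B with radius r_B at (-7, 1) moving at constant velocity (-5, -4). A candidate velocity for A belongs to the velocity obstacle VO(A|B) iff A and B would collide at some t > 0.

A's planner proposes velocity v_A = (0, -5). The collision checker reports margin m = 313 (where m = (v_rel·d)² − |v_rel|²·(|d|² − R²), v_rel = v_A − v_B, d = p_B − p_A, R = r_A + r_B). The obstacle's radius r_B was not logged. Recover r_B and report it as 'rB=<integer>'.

m = 313
d = (6, 5);  v_rel = (5, -1),  |v_rel|² = 26
v_rel×d = (5)·(5) − (-1)·(6) = 31
since m = R²·26 − 31²:  R² = (961 + 313) / 26 = 49
R = √49 = 7  ⇒  r_B = 7 − 3 = 4

rB=4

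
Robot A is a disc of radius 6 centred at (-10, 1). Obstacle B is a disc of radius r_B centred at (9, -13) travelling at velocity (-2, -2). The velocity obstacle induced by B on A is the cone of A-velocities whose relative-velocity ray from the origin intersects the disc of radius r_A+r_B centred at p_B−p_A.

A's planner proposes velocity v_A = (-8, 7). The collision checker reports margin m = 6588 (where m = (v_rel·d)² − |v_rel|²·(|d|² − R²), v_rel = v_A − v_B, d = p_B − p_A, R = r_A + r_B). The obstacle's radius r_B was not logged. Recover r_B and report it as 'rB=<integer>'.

m = 6588
d = (19, -14);  v_rel = (-6, 9),  |v_rel|² = 117
v_rel×d = (-6)·(-14) − (9)·(19) = -87
since m = R²·117 − (-87)²:  R² = (7569 + 6588) / 117 = 121
R = √121 = 11  ⇒  r_B = 11 − 6 = 5

rB=5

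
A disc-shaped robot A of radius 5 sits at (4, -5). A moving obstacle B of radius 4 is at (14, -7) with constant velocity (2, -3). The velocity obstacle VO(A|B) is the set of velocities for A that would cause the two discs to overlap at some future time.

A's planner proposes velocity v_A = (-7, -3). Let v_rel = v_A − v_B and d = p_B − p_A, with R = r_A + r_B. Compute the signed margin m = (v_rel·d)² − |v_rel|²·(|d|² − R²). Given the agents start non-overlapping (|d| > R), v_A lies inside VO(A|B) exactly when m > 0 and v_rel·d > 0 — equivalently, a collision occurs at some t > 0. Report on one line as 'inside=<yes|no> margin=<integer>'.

d = (10, -2),  |d|² = 104;  R = 5+4 = 9,  c = 104−9² = 23
v_rel = (-9, 0),  |v_rel|² = 81;  v_rel·d = (-9)·(10) + (0)·(-2) = -90
81·t² + 180·t + 23 = 0  ⇒  m = (-90)² − 81·23 = 6237
m = 6237 > 0,  v_rel·d = -90 < 0  ⇒  outside

inside=no margin=6237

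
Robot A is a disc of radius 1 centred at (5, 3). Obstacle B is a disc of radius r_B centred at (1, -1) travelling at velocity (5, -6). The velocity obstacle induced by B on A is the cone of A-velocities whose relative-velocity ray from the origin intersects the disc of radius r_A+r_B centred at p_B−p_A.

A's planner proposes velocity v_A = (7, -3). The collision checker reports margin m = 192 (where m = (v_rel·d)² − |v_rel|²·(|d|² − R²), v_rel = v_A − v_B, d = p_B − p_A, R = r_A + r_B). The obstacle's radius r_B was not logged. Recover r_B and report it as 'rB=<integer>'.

m = 192
d = (-4, -4);  v_rel = (2, 3),  |v_rel|² = 13
v_rel×d = (2)·(-4) − (3)·(-4) = 4
since m = R²·13 − 4²:  R² = (16 + 192) / 13 = 16
R = √16 = 4  ⇒  r_B = 4 − 1 = 3

rB=3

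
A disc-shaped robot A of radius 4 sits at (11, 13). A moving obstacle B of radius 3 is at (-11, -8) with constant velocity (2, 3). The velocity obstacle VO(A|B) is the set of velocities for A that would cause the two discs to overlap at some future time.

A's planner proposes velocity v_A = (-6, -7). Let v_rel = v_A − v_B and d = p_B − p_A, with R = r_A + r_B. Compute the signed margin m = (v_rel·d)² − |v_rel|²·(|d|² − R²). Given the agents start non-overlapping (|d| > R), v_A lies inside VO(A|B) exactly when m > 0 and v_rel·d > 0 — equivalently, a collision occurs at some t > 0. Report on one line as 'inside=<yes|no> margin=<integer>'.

d = (-22, -21),  |d|² = 925;  R = 4+3 = 7,  c = 925−7² = 876
v_rel = (-8, -10),  |v_rel|² = 164;  v_rel·d = (-8)·(-22) + (-10)·(-21) = 386
164·t² − 772·t + 876 = 0  ⇒  m = 386² − 164·876 = 5332
m = 5332 > 0,  v_rel·d = 386 > 0  ⇒  inside

inside=yes margin=5332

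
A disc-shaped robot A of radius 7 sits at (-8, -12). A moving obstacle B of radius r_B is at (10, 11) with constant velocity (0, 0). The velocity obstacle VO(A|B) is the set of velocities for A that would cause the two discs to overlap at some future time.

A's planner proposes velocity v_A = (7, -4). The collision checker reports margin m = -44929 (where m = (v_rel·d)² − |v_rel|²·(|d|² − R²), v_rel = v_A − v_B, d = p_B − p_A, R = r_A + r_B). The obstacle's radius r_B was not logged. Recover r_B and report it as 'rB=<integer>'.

m = -44929
d = (18, 23);  v_rel = (7, -4),  |v_rel|² = 65
v_rel×d = (7)·(23) − (-4)·(18) = 233
since m = R²·65 − 233²:  R² = (54289 + -44929) / 65 = 144
R = √144 = 12  ⇒  r_B = 12 − 7 = 5

rB=5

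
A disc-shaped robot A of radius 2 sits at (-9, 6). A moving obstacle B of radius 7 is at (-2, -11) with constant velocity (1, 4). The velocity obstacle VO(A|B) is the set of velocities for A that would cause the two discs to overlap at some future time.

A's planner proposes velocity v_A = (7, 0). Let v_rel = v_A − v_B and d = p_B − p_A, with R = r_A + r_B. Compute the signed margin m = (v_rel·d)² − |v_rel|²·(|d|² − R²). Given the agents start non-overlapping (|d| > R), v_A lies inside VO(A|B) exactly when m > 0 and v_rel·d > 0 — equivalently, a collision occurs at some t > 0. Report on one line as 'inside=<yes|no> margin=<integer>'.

d = (7, -17),  |d|² = 338;  R = 2+7 = 9,  c = 338−9² = 257
v_rel = (6, -4),  |v_rel|² = 52;  v_rel·d = (6)·(7) + (-4)·(-17) = 110
52·t² − 220·t + 257 = 0  ⇒  m = 110² − 52·257 = -1264
m = -1264 < 0,  v_rel·d = 110 > 0  ⇒  outside

inside=no margin=-1264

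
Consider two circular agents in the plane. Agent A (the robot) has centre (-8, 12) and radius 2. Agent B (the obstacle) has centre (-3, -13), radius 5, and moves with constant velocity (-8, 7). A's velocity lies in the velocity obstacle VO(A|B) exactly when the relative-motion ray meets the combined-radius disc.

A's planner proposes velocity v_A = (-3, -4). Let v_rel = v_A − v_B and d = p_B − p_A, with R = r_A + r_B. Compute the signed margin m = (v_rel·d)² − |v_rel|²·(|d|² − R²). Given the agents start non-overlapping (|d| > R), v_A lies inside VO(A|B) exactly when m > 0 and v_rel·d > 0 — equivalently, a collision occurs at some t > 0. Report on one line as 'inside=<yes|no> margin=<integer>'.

d = (5, -25),  |d|² = 650;  R = 2+5 = 7,  c = 650−7² = 601
v_rel = (5, -11),  |v_rel|² = 146;  v_rel·d = (5)·(5) + (-11)·(-25) = 300
146·t² − 600·t + 601 = 0  ⇒  m = 300² − 146·601 = 2254
m = 2254 > 0,  v_rel·d = 300 > 0  ⇒  inside

inside=yes margin=2254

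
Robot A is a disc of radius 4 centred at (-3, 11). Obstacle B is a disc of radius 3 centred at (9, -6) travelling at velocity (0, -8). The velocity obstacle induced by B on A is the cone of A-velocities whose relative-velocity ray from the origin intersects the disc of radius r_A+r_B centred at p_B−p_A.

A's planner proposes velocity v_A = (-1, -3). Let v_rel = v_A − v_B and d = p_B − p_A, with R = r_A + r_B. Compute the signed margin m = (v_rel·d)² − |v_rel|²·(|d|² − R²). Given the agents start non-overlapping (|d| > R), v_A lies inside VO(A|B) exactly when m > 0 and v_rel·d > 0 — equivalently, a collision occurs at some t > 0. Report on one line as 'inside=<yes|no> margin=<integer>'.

d = (12, -17),  |d|² = 433;  R = 4+3 = 7,  c = 433−7² = 384
v_rel = (-1, 5),  |v_rel|² = 26;  v_rel·d = (-1)·(12) + (5)·(-17) = -97
26·t² + 194·t + 384 = 0  ⇒  m = (-97)² − 26·384 = -575
m = -575 < 0,  v_rel·d = -97 < 0  ⇒  outside

inside=no margin=-575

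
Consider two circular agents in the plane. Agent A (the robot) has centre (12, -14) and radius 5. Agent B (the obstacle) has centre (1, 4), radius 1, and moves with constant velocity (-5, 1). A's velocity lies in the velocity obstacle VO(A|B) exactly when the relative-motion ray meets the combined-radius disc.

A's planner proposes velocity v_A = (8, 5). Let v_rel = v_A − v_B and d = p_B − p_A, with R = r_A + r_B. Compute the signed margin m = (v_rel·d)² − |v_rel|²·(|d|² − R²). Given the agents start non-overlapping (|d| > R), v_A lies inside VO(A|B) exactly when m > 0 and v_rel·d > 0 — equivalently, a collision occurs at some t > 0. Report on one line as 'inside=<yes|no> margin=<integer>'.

d = (-11, 18),  |d|² = 445;  R = 5+1 = 6,  c = 445−6² = 409
v_rel = (13, 4),  |v_rel|² = 185;  v_rel·d = (13)·(-11) + (4)·(18) = -71
185·t² + 142·t + 409 = 0  ⇒  m = (-71)² − 185·409 = -70624
m = -70624 < 0,  v_rel·d = -71 < 0  ⇒  outside

inside=no margin=-70624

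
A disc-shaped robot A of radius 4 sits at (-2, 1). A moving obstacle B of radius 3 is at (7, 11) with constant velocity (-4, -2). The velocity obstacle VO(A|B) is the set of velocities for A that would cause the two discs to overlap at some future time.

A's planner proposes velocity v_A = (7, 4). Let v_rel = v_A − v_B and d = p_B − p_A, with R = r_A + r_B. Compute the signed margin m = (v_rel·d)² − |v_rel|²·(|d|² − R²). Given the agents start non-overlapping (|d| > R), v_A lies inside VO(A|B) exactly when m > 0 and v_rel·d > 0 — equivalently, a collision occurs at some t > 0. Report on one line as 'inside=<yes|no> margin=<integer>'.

d = (9, 10),  |d|² = 181;  R = 4+3 = 7,  c = 181−7² = 132
v_rel = (11, 6),  |v_rel|² = 157;  v_rel·d = (11)·(9) + (6)·(10) = 159
157·t² − 318·t + 132 = 0  ⇒  m = 159² − 157·132 = 4557
m = 4557 > 0,  v_rel·d = 159 > 0  ⇒  inside

inside=yes margin=4557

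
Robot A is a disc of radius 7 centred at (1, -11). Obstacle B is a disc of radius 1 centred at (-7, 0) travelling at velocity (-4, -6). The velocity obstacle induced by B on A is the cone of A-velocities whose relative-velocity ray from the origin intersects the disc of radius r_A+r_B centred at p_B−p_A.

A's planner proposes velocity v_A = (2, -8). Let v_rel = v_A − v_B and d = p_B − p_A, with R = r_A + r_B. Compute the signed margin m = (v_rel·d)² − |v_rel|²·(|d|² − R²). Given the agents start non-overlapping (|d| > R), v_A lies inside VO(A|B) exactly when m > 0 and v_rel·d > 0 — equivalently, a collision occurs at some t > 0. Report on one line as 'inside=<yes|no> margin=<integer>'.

d = (-8, 11),  |d|² = 185;  R = 7+1 = 8,  c = 185−8² = 121
v_rel = (6, -2),  |v_rel|² = 40;  v_rel·d = (6)·(-8) + (-2)·(11) = -70
40·t² + 140·t + 121 = 0  ⇒  m = (-70)² − 40·121 = 60
m = 60 > 0,  v_rel·d = -70 < 0  ⇒  outside

inside=no margin=60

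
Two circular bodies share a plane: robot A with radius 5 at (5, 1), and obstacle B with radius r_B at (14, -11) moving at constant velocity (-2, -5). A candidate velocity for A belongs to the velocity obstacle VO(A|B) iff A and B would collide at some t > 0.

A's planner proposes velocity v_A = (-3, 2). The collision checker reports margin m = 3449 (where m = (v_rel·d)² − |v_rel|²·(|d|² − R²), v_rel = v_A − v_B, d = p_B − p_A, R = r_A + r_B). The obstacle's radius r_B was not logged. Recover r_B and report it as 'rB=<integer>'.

m = 3449
d = (9, -12);  v_rel = (-1, 7),  |v_rel|² = 50
v_rel×d = (-1)·(-12) − (7)·(9) = -51
since m = R²·50 − (-51)²:  R² = (2601 + 3449) / 50 = 121
R = √121 = 11  ⇒  r_B = 11 − 5 = 6

rB=6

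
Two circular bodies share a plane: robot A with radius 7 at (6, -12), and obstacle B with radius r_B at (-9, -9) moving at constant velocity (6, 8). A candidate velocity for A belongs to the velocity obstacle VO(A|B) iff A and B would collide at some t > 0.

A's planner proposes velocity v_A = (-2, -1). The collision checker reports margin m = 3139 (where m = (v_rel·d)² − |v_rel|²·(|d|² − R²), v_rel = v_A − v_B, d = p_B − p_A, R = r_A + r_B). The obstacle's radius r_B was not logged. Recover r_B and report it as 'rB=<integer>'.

m = 3139
d = (-15, 3);  v_rel = (-8, -9),  |v_rel|² = 145
v_rel×d = (-8)·(3) − (-9)·(-15) = -159
since m = R²·145 − (-159)²:  R² = (25281 + 3139) / 145 = 196
R = √196 = 14  ⇒  r_B = 14 − 7 = 7

rB=7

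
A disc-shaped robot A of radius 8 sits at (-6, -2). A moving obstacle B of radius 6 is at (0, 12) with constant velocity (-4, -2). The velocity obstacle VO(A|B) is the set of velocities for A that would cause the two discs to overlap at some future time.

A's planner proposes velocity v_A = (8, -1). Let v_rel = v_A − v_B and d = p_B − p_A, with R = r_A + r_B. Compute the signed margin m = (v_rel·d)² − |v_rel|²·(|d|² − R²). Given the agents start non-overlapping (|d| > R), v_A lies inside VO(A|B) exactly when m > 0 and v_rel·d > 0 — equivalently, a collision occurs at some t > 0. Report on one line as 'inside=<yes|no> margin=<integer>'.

d = (6, 14),  |d|² = 232;  R = 8+6 = 14,  c = 232−14² = 36
v_rel = (12, 1),  |v_rel|² = 145;  v_rel·d = (12)·(6) + (1)·(14) = 86
145·t² − 172·t + 36 = 0  ⇒  m = 86² − 145·36 = 2176
m = 2176 > 0,  v_rel·d = 86 > 0  ⇒  inside

inside=yes margin=2176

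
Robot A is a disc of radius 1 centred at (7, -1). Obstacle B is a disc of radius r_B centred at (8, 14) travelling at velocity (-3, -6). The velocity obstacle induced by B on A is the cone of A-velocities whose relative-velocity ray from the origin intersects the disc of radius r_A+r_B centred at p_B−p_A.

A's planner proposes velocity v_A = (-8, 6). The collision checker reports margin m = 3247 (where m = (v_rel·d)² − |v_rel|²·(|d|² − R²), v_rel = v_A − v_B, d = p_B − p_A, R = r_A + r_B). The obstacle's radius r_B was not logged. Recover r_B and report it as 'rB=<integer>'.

m = 3247
d = (1, 15);  v_rel = (-5, 12),  |v_rel|² = 169
v_rel×d = (-5)·(15) − (12)·(1) = -87
since m = R²·169 − (-87)²:  R² = (7569 + 3247) / 169 = 64
R = √64 = 8  ⇒  r_B = 8 − 1 = 7

rB=7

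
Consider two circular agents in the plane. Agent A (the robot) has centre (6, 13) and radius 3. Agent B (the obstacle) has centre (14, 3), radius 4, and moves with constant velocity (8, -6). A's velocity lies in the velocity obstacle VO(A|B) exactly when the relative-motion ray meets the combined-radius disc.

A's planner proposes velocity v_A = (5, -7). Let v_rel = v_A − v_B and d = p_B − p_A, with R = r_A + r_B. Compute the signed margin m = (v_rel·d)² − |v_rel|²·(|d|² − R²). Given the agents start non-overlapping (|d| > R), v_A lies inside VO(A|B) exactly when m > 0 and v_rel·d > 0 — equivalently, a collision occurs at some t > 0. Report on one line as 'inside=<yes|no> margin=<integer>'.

d = (8, -10),  |d|² = 164;  R = 3+4 = 7,  c = 164−7² = 115
v_rel = (-3, -1),  |v_rel|² = 10;  v_rel·d = (-3)·(8) + (-1)·(-10) = -14
10·t² + 28·t + 115 = 0  ⇒  m = (-14)² − 10·115 = -954
m = -954 < 0,  v_rel·d = -14 < 0  ⇒  outside

inside=no margin=-954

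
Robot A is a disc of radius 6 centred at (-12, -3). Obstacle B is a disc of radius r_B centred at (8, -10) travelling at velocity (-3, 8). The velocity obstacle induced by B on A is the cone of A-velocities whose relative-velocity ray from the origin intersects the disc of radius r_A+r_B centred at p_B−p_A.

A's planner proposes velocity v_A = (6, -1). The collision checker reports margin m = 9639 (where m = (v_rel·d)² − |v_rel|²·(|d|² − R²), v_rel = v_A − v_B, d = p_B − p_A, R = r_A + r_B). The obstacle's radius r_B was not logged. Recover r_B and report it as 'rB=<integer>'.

m = 9639
d = (20, -7);  v_rel = (9, -9),  |v_rel|² = 162
v_rel×d = (9)·(-7) − (-9)·(20) = 117
since m = R²·162 − 117²:  R² = (13689 + 9639) / 162 = 144
R = √144 = 12  ⇒  r_B = 12 − 6 = 6

rB=6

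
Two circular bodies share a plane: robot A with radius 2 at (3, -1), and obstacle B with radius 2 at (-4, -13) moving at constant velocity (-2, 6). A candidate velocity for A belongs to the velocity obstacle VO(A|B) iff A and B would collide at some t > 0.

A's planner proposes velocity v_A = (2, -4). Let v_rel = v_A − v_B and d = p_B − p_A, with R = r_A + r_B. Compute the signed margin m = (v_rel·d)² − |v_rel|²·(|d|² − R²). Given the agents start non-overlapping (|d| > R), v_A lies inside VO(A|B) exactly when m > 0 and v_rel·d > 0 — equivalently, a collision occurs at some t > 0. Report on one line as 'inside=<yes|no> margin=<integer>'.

d = (-7, -12),  |d|² = 193;  R = 2+2 = 4,  c = 193−4² = 177
v_rel = (4, -10),  |v_rel|² = 116;  v_rel·d = (4)·(-7) + (-10)·(-12) = 92
116·t² − 184·t + 177 = 0  ⇒  m = 92² − 116·177 = -12068
m = -12068 < 0,  v_rel·d = 92 > 0  ⇒  outside

inside=no margin=-12068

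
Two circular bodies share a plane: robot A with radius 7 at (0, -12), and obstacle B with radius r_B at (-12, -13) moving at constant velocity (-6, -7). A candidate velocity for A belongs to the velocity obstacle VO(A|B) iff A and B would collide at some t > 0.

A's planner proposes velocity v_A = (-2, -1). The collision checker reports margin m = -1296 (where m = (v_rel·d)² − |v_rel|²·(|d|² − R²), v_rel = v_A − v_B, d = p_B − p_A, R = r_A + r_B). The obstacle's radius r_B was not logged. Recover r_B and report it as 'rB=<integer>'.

m = -1296
d = (-12, -1);  v_rel = (4, 6),  |v_rel|² = 52
v_rel×d = (4)·(-1) − (6)·(-12) = 68
since m = R²·52 − 68²:  R² = (4624 + -1296) / 52 = 64
R = √64 = 8  ⇒  r_B = 8 − 7 = 1

rB=1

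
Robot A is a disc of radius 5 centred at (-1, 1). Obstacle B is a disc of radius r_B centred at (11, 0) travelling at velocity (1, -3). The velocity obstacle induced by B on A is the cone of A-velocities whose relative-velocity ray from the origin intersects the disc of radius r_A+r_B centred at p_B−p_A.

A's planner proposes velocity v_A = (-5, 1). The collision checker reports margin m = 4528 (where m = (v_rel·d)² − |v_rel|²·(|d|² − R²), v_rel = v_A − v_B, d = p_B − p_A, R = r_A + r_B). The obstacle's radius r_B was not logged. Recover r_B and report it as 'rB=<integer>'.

m = 4528
d = (12, -1);  v_rel = (-6, 4),  |v_rel|² = 52
v_rel×d = (-6)·(-1) − (4)·(12) = -42
since m = R²·52 − (-42)²:  R² = (1764 + 4528) / 52 = 121
R = √121 = 11  ⇒  r_B = 11 − 5 = 6

rB=6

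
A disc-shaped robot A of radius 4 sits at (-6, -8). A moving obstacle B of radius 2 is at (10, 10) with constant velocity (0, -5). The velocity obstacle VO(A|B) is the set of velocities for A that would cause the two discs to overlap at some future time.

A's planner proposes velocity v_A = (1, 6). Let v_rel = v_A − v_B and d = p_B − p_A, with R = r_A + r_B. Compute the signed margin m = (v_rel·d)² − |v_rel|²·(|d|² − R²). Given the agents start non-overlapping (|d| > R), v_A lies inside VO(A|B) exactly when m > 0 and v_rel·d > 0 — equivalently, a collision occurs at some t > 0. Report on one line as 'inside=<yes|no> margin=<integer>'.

d = (16, 18),  |d|² = 580;  R = 4+2 = 6,  c = 580−6² = 544
v_rel = (1, 11),  |v_rel|² = 122;  v_rel·d = (1)·(16) + (11)·(18) = 214
122·t² − 428·t + 544 = 0  ⇒  m = 214² − 122·544 = -20572
m = -20572 < 0,  v_rel·d = 214 > 0  ⇒  outside

inside=no margin=-20572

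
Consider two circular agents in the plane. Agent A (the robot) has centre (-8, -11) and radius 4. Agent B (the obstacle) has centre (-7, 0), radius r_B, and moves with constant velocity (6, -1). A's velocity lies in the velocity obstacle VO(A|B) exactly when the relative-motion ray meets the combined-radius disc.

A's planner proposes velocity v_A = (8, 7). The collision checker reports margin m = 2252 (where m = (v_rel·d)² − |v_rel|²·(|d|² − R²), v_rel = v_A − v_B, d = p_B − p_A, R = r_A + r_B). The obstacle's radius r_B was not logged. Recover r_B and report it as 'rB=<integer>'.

m = 2252
d = (1, 11);  v_rel = (2, 8),  |v_rel|² = 68
v_rel×d = (2)·(11) − (8)·(1) = 14
since m = R²·68 − 14²:  R² = (196 + 2252) / 68 = 36
R = √36 = 6  ⇒  r_B = 6 − 4 = 2

rB=2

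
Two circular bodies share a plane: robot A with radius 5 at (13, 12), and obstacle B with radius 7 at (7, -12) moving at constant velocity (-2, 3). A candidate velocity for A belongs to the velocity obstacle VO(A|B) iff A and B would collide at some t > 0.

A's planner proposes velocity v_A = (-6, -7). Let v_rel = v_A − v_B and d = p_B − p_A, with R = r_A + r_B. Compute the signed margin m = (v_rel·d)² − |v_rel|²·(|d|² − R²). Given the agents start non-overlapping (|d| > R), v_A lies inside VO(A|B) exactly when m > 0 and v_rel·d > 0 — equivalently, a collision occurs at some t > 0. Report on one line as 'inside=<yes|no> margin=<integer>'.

d = (-6, -24),  |d|² = 612;  R = 5+7 = 12,  c = 612−12² = 468
v_rel = (-4, -10),  |v_rel|² = 116;  v_rel·d = (-4)·(-6) + (-10)·(-24) = 264
116·t² − 528·t + 468 = 0  ⇒  m = 264² − 116·468 = 15408
m = 15408 > 0,  v_rel·d = 264 > 0  ⇒  inside

inside=yes margin=15408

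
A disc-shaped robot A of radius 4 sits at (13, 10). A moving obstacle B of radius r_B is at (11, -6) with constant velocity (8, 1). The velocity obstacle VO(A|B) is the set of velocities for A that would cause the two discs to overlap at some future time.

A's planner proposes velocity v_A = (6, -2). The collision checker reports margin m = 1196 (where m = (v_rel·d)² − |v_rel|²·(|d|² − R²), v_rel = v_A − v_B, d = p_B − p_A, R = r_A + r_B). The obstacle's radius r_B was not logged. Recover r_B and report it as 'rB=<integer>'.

m = 1196
d = (-2, -16);  v_rel = (-2, -3),  |v_rel|² = 13
v_rel×d = (-2)·(-16) − (-3)·(-2) = 26
since m = R²·13 − 26²:  R² = (676 + 1196) / 13 = 144
R = √144 = 12  ⇒  r_B = 12 − 4 = 8

rB=8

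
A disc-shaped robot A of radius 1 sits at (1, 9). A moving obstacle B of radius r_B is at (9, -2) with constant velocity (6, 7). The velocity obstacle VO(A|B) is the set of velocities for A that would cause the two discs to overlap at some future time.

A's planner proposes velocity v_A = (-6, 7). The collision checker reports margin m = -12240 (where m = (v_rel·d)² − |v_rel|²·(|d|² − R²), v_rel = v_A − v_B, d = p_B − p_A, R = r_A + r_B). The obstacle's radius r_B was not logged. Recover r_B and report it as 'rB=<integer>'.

m = -12240
d = (8, -11);  v_rel = (-12, 0),  |v_rel|² = 144
v_rel×d = (-12)·(-11) − (0)·(8) = 132
since m = R²·144 − 132²:  R² = (17424 + -12240) / 144 = 36
R = √36 = 6  ⇒  r_B = 6 − 1 = 5

rB=5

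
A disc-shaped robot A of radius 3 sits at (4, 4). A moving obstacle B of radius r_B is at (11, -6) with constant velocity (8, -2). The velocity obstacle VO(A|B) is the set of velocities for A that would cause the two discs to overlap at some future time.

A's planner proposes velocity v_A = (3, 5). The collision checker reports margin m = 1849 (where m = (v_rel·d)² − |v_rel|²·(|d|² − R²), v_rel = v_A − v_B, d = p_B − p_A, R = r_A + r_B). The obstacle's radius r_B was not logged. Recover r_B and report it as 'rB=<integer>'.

m = 1849
d = (7, -10);  v_rel = (-5, 7),  |v_rel|² = 74
v_rel×d = (-5)·(-10) − (7)·(7) = 1
since m = R²·74 − 1²:  R² = (1 + 1849) / 74 = 25
R = √25 = 5  ⇒  r_B = 5 − 3 = 2

rB=2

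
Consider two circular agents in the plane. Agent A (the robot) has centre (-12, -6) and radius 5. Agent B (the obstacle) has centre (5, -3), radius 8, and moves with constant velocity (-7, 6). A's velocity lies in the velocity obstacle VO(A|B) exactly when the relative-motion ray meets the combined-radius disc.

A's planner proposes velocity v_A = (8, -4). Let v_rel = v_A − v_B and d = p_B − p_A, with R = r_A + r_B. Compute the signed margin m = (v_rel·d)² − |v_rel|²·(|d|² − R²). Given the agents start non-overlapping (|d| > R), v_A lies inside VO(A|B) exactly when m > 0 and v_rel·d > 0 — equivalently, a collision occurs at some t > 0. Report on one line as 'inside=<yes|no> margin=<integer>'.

d = (17, 3),  |d|² = 298;  R = 5+8 = 13,  c = 298−13² = 129
v_rel = (15, -10),  |v_rel|² = 325;  v_rel·d = (15)·(17) + (-10)·(3) = 225
325·t² − 450·t + 129 = 0  ⇒  m = 225² − 325·129 = 8700
m = 8700 > 0,  v_rel·d = 225 > 0  ⇒  inside

inside=yes margin=8700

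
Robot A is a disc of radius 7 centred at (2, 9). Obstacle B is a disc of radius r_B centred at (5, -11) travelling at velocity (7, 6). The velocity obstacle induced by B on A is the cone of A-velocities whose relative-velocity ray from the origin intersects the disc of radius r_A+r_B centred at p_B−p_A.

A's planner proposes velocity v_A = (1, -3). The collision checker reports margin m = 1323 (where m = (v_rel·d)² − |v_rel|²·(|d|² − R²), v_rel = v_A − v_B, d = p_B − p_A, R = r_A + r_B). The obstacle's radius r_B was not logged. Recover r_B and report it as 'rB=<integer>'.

m = 1323
d = (3, -20);  v_rel = (-6, -9),  |v_rel|² = 117
v_rel×d = (-6)·(-20) − (-9)·(3) = 147
since m = R²·117 − 147²:  R² = (21609 + 1323) / 117 = 196
R = √196 = 14  ⇒  r_B = 14 − 7 = 7

rB=7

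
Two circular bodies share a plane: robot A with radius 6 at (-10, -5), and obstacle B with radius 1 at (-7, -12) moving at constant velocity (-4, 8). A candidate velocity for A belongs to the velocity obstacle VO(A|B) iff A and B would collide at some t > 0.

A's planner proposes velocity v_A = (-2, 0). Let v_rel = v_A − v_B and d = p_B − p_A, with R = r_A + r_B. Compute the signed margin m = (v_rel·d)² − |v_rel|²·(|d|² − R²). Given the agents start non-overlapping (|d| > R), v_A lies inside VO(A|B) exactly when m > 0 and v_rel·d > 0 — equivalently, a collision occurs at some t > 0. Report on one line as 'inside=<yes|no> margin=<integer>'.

d = (3, -7),  |d|² = 58;  R = 6+1 = 7,  c = 58−7² = 9
v_rel = (2, -8),  |v_rel|² = 68;  v_rel·d = (2)·(3) + (-8)·(-7) = 62
68·t² − 124·t + 9 = 0  ⇒  m = 62² − 68·9 = 3232
m = 3232 > 0,  v_rel·d = 62 > 0  ⇒  inside

inside=yes margin=3232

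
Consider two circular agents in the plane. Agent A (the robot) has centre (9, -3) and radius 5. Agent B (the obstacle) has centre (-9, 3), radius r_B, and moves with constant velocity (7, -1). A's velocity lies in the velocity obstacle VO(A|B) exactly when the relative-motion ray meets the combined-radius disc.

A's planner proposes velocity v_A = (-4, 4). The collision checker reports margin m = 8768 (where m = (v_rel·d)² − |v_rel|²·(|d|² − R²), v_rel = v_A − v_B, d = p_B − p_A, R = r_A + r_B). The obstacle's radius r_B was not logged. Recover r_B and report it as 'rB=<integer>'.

m = 8768
d = (-18, 6);  v_rel = (-11, 5),  |v_rel|² = 146
v_rel×d = (-11)·(6) − (5)·(-18) = 24
since m = R²·146 − 24²:  R² = (576 + 8768) / 146 = 64
R = √64 = 8  ⇒  r_B = 8 − 5 = 3

rB=3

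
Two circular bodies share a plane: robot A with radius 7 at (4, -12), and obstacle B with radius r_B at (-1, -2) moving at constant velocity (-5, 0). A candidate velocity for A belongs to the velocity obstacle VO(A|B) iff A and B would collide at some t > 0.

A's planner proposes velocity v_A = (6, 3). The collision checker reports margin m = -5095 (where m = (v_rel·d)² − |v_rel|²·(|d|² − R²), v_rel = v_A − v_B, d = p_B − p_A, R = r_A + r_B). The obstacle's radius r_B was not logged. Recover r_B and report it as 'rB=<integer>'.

m = -5095
d = (-5, 10);  v_rel = (11, 3),  |v_rel|² = 130
v_rel×d = (11)·(10) − (3)·(-5) = 125
since m = R²·130 − 125²:  R² = (15625 + -5095) / 130 = 81
R = √81 = 9  ⇒  r_B = 9 − 7 = 2

rB=2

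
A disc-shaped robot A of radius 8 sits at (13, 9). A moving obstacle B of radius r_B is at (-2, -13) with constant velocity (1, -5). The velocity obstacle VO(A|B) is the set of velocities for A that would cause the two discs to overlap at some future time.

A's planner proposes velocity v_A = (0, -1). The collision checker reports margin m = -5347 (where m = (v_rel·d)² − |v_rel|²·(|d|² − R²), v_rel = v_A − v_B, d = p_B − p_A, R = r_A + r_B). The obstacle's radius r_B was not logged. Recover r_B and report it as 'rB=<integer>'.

m = -5347
d = (-15, -22);  v_rel = (-1, 4),  |v_rel|² = 17
v_rel×d = (-1)·(-22) − (4)·(-15) = 82
since m = R²·17 − 82²:  R² = (6724 + -5347) / 17 = 81
R = √81 = 9  ⇒  r_B = 9 − 8 = 1

rB=1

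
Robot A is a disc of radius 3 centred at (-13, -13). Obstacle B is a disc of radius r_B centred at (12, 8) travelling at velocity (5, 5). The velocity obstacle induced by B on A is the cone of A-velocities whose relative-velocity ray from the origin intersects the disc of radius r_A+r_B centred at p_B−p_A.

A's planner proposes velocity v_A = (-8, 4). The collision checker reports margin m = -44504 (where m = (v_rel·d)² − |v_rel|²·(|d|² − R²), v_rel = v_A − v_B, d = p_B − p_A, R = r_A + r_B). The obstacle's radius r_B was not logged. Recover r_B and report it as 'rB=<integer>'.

m = -44504
d = (25, 21);  v_rel = (-13, -1),  |v_rel|² = 170
v_rel×d = (-13)·(21) − (-1)·(25) = -248
since m = R²·170 − (-248)²:  R² = (61504 + -44504) / 170 = 100
R = √100 = 10  ⇒  r_B = 10 − 3 = 7

rB=7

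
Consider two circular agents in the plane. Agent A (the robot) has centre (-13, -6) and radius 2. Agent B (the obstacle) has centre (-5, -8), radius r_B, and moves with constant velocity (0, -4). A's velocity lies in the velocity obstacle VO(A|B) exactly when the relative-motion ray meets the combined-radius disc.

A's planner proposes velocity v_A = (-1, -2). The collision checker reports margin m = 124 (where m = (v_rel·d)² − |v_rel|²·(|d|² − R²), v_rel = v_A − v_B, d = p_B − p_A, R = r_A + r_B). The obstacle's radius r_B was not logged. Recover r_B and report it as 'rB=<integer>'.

m = 124
d = (8, -2);  v_rel = (-1, 2),  |v_rel|² = 5
v_rel×d = (-1)·(-2) − (2)·(8) = -14
since m = R²·5 − (-14)²:  R² = (196 + 124) / 5 = 64
R = √64 = 8  ⇒  r_B = 8 − 2 = 6

rB=6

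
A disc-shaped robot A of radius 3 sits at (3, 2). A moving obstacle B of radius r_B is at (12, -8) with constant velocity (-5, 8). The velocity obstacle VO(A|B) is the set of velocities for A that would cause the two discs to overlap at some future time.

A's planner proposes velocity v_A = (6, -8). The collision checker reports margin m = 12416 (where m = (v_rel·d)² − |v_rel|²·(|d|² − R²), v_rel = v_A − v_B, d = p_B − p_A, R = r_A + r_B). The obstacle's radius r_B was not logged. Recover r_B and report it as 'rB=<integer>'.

m = 12416
d = (9, -10);  v_rel = (11, -16),  |v_rel|² = 377
v_rel×d = (11)·(-10) − (-16)·(9) = 34
since m = R²·377 − 34²:  R² = (1156 + 12416) / 377 = 36
R = √36 = 6  ⇒  r_B = 6 − 3 = 3

rB=3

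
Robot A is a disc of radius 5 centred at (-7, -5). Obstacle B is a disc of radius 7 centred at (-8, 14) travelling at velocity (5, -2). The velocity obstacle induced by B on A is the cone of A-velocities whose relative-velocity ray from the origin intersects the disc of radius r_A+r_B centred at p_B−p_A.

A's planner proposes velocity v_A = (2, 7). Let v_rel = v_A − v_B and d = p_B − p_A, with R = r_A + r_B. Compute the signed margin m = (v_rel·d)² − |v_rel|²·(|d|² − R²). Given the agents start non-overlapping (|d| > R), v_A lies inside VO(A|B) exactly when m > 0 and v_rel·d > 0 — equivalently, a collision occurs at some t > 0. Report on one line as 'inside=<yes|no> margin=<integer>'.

d = (-1, 19),  |d|² = 362;  R = 5+7 = 12,  c = 362−12² = 218
v_rel = (-3, 9),  |v_rel|² = 90;  v_rel·d = (-3)·(-1) + (9)·(19) = 174
90·t² − 348·t + 218 = 0  ⇒  m = 174² − 90·218 = 10656
m = 10656 > 0,  v_rel·d = 174 > 0  ⇒  inside

inside=yes margin=10656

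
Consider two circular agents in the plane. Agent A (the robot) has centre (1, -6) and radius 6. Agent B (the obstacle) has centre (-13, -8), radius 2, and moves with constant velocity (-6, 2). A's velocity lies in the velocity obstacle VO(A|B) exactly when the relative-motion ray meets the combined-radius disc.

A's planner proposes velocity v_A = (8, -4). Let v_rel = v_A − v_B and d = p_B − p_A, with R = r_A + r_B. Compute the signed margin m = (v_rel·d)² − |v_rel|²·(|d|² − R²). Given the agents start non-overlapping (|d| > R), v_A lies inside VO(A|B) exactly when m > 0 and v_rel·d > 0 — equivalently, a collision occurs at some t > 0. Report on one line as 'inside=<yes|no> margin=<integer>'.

d = (-14, -2),  |d|² = 200;  R = 6+2 = 8,  c = 200−8² = 136
v_rel = (14, -6),  |v_rel|² = 232;  v_rel·d = (14)·(-14) + (-6)·(-2) = -184
232·t² + 368·t + 136 = 0  ⇒  m = (-184)² − 232·136 = 2304
m = 2304 > 0,  v_rel·d = -184 < 0  ⇒  outside

inside=no margin=2304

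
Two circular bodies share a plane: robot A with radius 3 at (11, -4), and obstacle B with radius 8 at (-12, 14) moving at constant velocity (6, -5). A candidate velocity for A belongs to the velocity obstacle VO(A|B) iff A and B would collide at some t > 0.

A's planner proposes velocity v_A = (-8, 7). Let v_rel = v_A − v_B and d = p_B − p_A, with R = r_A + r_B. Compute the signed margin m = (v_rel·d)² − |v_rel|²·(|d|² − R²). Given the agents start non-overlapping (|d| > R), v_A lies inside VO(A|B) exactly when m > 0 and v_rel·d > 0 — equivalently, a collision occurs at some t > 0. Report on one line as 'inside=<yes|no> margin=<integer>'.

d = (-23, 18),  |d|² = 853;  R = 3+8 = 11,  c = 853−11² = 732
v_rel = (-14, 12),  |v_rel|² = 340;  v_rel·d = (-14)·(-23) + (12)·(18) = 538
340·t² − 1076·t + 732 = 0  ⇒  m = 538² − 340·732 = 40564
m = 40564 > 0,  v_rel·d = 538 > 0  ⇒  inside

inside=yes margin=40564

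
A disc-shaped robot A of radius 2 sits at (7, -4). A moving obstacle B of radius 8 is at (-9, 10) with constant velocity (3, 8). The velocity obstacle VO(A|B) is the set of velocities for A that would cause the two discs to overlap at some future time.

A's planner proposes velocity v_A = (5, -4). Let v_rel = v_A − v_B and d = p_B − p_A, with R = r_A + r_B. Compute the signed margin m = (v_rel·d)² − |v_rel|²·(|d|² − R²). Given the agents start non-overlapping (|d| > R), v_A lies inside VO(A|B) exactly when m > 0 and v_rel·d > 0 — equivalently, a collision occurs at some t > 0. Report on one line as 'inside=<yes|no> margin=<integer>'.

d = (-16, 14),  |d|² = 452;  R = 2+8 = 10,  c = 452−10² = 352
v_rel = (2, -12),  |v_rel|² = 148;  v_rel·d = (2)·(-16) + (-12)·(14) = -200
148·t² + 400·t + 352 = 0  ⇒  m = (-200)² − 148·352 = -12096
m = -12096 < 0,  v_rel·d = -200 < 0  ⇒  outside

inside=no margin=-12096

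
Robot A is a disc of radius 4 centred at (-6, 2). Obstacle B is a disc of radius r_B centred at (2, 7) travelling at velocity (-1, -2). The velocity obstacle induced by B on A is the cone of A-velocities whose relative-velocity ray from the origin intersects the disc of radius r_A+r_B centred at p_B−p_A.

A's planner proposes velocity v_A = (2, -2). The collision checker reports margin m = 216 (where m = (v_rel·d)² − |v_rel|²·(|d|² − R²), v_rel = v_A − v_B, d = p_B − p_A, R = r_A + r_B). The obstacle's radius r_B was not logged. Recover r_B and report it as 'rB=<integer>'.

m = 216
d = (8, 5);  v_rel = (3, 0),  |v_rel|² = 9
v_rel×d = (3)·(5) − (0)·(8) = 15
since m = R²·9 − 15²:  R² = (225 + 216) / 9 = 49
R = √49 = 7  ⇒  r_B = 7 − 4 = 3

rB=3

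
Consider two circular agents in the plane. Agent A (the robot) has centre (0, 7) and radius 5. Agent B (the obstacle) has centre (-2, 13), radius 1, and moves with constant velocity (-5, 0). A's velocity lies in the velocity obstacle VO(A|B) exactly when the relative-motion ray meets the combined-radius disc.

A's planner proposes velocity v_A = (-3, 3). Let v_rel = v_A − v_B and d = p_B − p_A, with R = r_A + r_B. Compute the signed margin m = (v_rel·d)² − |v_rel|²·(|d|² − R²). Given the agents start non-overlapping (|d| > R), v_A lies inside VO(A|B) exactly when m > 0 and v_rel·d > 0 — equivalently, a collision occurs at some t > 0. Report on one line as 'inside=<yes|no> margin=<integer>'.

d = (-2, 6),  |d|² = 40;  R = 5+1 = 6,  c = 40−6² = 4
v_rel = (2, 3),  |v_rel|² = 13;  v_rel·d = (2)·(-2) + (3)·(6) = 14
13·t² − 28·t + 4 = 0  ⇒  m = 14² − 13·4 = 144
m = 144 > 0,  v_rel·d = 14 > 0  ⇒  inside

inside=yes margin=144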